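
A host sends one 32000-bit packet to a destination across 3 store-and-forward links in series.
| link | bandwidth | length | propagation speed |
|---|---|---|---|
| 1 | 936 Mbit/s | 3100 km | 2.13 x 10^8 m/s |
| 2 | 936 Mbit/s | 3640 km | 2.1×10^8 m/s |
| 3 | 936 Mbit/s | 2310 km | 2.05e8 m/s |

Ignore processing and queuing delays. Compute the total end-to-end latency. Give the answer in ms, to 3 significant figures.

Transmission delay per hop = L/R = 32000/936000000 = 0.034188 ms; 3 hops → 0.102564 ms.
Propagation delays (d/s per hop): 14.554, 17.3333, 11.2683 ms; sum = 43.1556 ms.
End-to-end = 43.3 ms.

43.3 ms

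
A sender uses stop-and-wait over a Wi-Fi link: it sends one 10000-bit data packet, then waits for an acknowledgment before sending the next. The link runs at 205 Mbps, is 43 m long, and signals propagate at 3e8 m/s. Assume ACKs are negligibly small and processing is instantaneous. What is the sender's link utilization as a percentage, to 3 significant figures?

t_tx = L/R = 10000/205000000 = 4.87805e-05 s.
t_prop = 43/300000000 = 1.43333e-07 s; RTT = 2.86667e-07 s.
Cycle = t_tx + RTT = 4.90672e-05 s.
Utilization = t_tx / cycle = 4.87805e-05/4.90672e-05 = 99.4 %.

99.4 %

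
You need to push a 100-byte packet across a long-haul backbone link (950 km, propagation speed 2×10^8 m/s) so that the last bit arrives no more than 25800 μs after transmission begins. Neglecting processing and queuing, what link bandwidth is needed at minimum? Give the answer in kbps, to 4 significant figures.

L = 800 bits.
Propagation delay = 950000 / 200000000 = 4750 μs.
Transmission budget = 25800 − 4750 = 21050 μs.
R ≥ L / t_tx = 800 bits / 0.02105 s = 38.00 kbps.

38.00 kbps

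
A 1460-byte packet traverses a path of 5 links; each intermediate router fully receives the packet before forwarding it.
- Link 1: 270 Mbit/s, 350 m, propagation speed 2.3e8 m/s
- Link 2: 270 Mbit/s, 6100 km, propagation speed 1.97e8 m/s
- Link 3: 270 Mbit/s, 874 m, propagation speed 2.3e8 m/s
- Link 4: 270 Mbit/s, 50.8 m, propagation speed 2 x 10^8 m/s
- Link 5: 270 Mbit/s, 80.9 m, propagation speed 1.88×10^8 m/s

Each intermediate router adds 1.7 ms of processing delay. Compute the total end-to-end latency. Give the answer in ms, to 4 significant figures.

L = 1460 × 8 = 11680 bits.
Transmission delay per hop = L/R = 11680/270000000 = 0.0432593 ms; 5 hops → 0.216296 ms.
Propagation delays (d/s per hop): 0.00152174, 30.9645, 0.0038, 0.000254, 0.000430319 ms; sum = 30.9705 ms.
Processing at 4 router(s): 4 × 1.7 ms = 6.8 ms.
End-to-end = 37.99 ms.

37.99 ms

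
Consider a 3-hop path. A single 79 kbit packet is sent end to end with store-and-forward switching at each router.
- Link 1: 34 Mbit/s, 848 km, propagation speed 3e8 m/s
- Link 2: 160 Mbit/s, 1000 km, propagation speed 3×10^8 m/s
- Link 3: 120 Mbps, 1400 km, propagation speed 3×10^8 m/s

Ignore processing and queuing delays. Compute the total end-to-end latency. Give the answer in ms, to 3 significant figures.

14.3 ms

L = 79000 bits.
Transmission delays (L/R per hop): 2.32353, 0.49375, 0.658333 ms; sum = 3.47561 ms.
Propagation delays (d/s per hop): 2.82667, 3.33333, 4.66667 ms; sum = 10.8267 ms.
End-to-end = 14.3 ms.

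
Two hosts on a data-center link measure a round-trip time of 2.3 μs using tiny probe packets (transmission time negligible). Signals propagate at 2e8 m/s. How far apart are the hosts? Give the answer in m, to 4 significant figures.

230.0 m

One-way propagation = RTT/2 = 1.15 μs.
d = s × t = 200000000 × 1.15e-06 = 230.0 m.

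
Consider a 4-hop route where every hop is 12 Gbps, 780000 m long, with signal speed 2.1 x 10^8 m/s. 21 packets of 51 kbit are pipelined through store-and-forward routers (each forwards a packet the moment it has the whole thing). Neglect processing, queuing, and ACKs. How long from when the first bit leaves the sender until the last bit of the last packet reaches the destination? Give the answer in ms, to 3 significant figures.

15.0 ms

Per-hop transmission t_tx = L/R = 51000/12000000000 = 0.00425 ms.
Per-hop propagation t_prop = 780000/210000000 = 3.71429 ms.
Pipeline fill: first packet needs 4·t_tx to clear all hops; remaining 20 packets each add one t_tx.
Total = (4+21-1)·t_tx + 4·t_prop = 24·0.00425 + 4·3.71429 = 15.0 ms.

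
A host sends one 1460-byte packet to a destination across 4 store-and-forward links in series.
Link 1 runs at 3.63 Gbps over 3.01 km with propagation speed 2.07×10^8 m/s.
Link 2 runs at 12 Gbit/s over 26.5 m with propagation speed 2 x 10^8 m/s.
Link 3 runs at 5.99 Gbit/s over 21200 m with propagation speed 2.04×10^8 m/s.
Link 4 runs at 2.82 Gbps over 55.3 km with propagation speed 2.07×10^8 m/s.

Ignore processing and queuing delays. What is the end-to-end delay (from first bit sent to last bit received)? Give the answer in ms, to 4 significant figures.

L = 1460 × 8 = 11680 bits.
Transmission delays (L/R per hop): 0.00321763, 0.000973333, 0.00194992, 0.00414184 ms; sum = 0.0102827 ms.
Propagation delays (d/s per hop): 0.0145411, 0.0001325, 0.103922, 0.26715 ms; sum = 0.385745 ms.
End-to-end = 0.3960 ms.

0.3960 ms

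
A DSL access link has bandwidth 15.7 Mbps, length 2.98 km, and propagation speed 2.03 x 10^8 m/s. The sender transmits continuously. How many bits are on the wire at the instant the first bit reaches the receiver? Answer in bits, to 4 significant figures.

Propagation delay = 2980 / 2.03e+08 = 1.46798e-05 s.
BDP = R × t_prop = 15700000 × 1.46798e-05 = 230.473 bits.

230.5 bits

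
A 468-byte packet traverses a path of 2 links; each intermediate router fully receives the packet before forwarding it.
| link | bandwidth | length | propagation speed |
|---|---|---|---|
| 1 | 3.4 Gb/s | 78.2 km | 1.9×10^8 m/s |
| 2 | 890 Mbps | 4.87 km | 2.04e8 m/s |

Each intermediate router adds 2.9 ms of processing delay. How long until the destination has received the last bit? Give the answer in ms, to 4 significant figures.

3.341 ms

L = 468 × 8 = 3744 bits.
Transmission delays (L/R per hop): 0.00110118, 0.00420674 ms; sum = 0.00530792 ms.
Propagation delays (d/s per hop): 0.411579, 0.0238725 ms; sum = 0.435451 ms.
Processing at 1 router(s): 1 × 2.9 ms = 2.9 ms.
End-to-end = 3.341 ms.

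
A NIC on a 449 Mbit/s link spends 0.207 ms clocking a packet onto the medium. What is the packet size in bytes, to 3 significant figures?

11600 bytes

L = R × t_tx = 449000000 b/s × 0.000207 s = 92943 bits.
In bytes: 92943 / 8 = 11600 bytes.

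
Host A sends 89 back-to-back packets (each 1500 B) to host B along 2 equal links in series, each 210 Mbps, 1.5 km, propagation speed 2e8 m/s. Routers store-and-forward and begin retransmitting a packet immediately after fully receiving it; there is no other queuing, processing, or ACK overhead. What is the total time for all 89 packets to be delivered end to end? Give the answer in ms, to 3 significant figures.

Per-hop transmission t_tx = L/R = 12000/210000000 = 0.0571429 ms.
Per-hop propagation t_prop = 1500/200000000 = 0.0075 ms.
Pipeline fill: first packet needs 2·t_tx to clear all hops; remaining 88 packets each add one t_tx.
Total = (2+89-1)·t_tx + 2·t_prop = 90·0.0571429 + 2·0.0075 = 5.16 ms.

5.16 ms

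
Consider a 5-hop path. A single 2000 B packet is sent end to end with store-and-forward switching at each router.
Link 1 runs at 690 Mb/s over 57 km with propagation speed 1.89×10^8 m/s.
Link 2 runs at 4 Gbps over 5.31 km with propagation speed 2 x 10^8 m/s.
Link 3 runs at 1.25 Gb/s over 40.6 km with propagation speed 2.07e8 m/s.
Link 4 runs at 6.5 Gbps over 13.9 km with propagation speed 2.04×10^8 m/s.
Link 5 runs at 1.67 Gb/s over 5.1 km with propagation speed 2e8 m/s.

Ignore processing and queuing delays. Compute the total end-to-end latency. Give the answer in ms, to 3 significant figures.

L = 2000 × 8 = 16000 bits.
Transmission delays (L/R per hop): 0.0231884, 0.004, 0.0128, 0.00246154, 0.00958084 ms; sum = 0.0520308 ms.
Propagation delays (d/s per hop): 0.301587, 0.02655, 0.196135, 0.0681373, 0.0255 ms; sum = 0.61791 ms.
End-to-end = 0.670 ms.

0.670 ms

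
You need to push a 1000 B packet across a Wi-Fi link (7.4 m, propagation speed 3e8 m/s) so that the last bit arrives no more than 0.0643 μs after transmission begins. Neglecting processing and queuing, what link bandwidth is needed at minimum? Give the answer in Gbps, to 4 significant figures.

L = 8000 bits.
Propagation delay = 7.4 / 300000000 = 0.0246667 μs.
Transmission budget = 0.0643 − 0.0246667 = 0.0396333 μs.
R ≥ L / t_tx = 8000 bits / 3.96333e-08 s = 201.9 Gbps.

201.9 Gbps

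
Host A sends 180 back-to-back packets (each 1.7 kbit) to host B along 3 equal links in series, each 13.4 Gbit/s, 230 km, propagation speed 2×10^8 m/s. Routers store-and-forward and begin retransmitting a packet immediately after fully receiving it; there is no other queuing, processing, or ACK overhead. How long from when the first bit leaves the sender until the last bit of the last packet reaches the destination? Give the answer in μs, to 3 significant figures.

Per-hop transmission t_tx = L/R = 1700/13400000000 = 0.126866 μs.
Per-hop propagation t_prop = 230000/200000000 = 1150 μs.
Pipeline fill: first packet needs 3·t_tx to clear all hops; remaining 179 packets each add one t_tx.
Total = (3+180-1)·t_tx + 3·t_prop = 182·0.126866 + 3·1150 = 3470 μs.

3470 μs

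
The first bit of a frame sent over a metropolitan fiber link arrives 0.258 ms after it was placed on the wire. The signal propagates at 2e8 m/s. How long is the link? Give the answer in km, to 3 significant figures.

d = s × t_prop = 200000000 × 0.000258 = 51.6 km.

51.6 km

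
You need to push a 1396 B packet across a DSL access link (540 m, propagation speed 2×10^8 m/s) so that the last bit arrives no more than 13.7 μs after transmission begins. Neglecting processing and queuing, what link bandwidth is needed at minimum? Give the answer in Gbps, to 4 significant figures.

L = 11168 bits.
Propagation delay = 540 / 200000000 = 2.7 μs.
Transmission budget = 13.7 − 2.7 = 11 μs.
R ≥ L / t_tx = 11168 bits / 1.1e-05 s = 1.015 Gbps.

1.015 Gbps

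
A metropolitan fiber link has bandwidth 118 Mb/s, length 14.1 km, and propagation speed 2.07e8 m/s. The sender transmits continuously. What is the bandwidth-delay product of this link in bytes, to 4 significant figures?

Propagation delay = 14100 / 2.07e+08 = 6.81159e-05 s.
BDP = R × t_prop = 118000000 × 6.81159e-05 = 8037.68 bits.
In bytes: 8037.68/8 = 1005 bytes.

1005 bytes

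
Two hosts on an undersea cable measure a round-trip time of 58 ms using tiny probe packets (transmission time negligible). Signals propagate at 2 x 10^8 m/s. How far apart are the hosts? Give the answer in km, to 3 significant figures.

One-way propagation = RTT/2 = 29 ms.
d = s × t = 200000000 × 0.029 = 5800 km.

5800 km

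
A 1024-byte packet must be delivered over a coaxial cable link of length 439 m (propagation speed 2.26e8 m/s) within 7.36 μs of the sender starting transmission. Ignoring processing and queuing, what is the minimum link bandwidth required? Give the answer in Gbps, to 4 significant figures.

L = 8192 bits.
Propagation delay = 439 / 2.26e+08 = 1.94248 μs.
Transmission budget = 7.36 − 1.94248 = 5.41752 μs.
R ≥ L / t_tx = 8192 bits / 5.41752e-06 s = 1.512 Gbps.

1.512 Gbps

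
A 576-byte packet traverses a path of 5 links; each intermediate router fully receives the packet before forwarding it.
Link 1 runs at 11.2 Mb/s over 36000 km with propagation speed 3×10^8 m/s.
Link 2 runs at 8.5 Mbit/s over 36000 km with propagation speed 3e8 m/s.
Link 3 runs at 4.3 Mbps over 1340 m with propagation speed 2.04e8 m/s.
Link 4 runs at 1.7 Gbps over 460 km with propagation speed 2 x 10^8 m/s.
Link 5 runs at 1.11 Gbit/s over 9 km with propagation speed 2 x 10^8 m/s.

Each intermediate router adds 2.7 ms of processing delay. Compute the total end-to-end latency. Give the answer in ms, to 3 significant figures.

L = 576 × 8 = 4608 bits.
Transmission delays (L/R per hop): 0.411429, 0.542118, 1.07163, 0.00271059, 0.00415135 ms; sum = 2.03204 ms.
Propagation delays (d/s per hop): 120, 120, 0.00656863, 2.3, 0.045 ms; sum = 242.352 ms.
Processing at 4 router(s): 4 × 2.7 ms = 10.8 ms.
End-to-end = 255 ms.

255 ms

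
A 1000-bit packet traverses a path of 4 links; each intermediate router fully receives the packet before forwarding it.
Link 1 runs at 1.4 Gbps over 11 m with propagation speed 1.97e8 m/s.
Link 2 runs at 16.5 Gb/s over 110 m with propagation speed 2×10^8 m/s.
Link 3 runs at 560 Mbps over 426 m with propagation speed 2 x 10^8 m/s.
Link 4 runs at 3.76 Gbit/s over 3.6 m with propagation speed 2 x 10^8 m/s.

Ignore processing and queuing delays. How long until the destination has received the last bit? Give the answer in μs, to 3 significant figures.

5.58 μs

Transmission delays (L/R per hop): 0.714286, 0.0606061, 1.78571, 0.265957 μs; sum = 2.82656 μs.
Propagation delays (d/s per hop): 0.0558376, 0.55, 2.13, 0.018 μs; sum = 2.75384 μs.
End-to-end = 5.58 μs.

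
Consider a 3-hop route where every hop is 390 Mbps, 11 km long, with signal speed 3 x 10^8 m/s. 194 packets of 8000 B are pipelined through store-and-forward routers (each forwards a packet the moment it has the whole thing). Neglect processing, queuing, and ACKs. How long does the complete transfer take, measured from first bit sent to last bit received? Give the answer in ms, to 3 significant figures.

Per-hop transmission t_tx = L/R = 64000/390000000 = 0.164103 ms.
Per-hop propagation t_prop = 11000/300000000 = 0.0366667 ms.
Pipeline fill: first packet needs 3·t_tx to clear all hops; remaining 193 packets each add one t_tx.
Total = (3+194-1)·t_tx + 3·t_prop = 196·0.164103 + 3·0.0366667 = 32.3 ms.

32.3 ms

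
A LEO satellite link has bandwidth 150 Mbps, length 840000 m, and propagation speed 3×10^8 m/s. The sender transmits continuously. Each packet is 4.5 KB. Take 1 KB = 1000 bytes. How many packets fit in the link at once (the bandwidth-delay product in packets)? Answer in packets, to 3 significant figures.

11.7 packets

Propagation delay = 840000 / 300000000 = 0.0028 s.
BDP = R × t_prop = 150000000 × 0.0028 = 420000 bits.
In packets of 36000 bits: 11.7 packets.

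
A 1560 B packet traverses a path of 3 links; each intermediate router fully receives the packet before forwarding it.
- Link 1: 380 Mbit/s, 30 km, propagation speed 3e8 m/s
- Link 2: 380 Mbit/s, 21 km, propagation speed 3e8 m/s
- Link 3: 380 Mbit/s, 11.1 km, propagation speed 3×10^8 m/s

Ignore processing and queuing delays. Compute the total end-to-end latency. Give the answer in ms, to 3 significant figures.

L = 1560 × 8 = 12480 bits.
Transmission delay per hop = L/R = 12480/380000000 = 0.0328421 ms; 3 hops → 0.0985263 ms.
Propagation delays (d/s per hop): 0.1, 0.07, 0.037 ms; sum = 0.207 ms.
End-to-end = 0.306 ms.

0.306 ms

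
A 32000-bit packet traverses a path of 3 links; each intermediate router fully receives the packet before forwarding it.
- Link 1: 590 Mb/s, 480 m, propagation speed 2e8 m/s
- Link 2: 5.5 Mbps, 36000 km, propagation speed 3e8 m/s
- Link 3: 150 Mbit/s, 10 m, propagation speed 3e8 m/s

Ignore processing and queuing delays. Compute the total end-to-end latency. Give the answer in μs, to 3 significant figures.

Transmission delays (L/R per hop): 54.2373, 5818.18, 213.333 μs; sum = 6085.75 μs.
Propagation delays (d/s per hop): 2.4, 120000, 0.0333333 μs; sum = 120002 μs.
End-to-end = 126000 μs.

126000 μs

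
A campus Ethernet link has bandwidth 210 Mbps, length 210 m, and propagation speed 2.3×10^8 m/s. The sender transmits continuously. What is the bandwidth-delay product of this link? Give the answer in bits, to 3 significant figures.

Propagation delay = 210 / 2.3e+08 = 9.13043e-07 s.
BDP = R × t_prop = 210000000 × 9.13043e-07 = 191.739 bits.

192 bits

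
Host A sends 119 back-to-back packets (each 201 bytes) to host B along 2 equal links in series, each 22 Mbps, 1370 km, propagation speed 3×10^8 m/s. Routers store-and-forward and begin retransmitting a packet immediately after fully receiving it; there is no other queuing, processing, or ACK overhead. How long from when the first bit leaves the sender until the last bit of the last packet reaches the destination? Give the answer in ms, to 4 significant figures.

17.90 ms

Per-hop transmission t_tx = L/R = 1608/22000000 = 0.0730909 ms.
Per-hop propagation t_prop = 1370000/300000000 = 4.56667 ms.
Pipeline fill: first packet needs 2·t_tx to clear all hops; remaining 118 packets each add one t_tx.
Total = (2+119-1)·t_tx + 2·t_prop = 120·0.0730909 + 2·4.56667 = 17.90 ms.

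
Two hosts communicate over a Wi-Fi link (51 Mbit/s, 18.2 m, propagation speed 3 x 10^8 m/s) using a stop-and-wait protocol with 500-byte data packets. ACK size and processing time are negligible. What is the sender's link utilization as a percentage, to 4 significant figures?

t_tx = L/R = 4000/51000000 = 7.84314e-05 s.
t_prop = 18.2/300000000 = 6.06667e-08 s; RTT = 1.21333e-07 s.
Cycle = t_tx + RTT = 7.85527e-05 s.
Utilization = t_tx / cycle = 7.84314e-05/7.85527e-05 = 99.85 %.

99.85 %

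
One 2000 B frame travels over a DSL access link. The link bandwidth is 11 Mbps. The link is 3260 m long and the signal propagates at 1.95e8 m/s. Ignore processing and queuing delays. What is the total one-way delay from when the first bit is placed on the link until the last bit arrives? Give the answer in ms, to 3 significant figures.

L = 2000 × 8 = 16000 bits.
Transmission delay = L/R = 16000 / 11000000 = 1.45455 ms.
Propagation delay = d/s = 3260 m / 195000000 m/s = 0.0167179 ms.
Total = 1.47 ms.

1.47 ms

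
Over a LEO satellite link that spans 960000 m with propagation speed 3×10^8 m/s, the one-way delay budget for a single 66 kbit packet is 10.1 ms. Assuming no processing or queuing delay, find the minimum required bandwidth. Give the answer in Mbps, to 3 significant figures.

Propagation delay = 960000 / 300000000 = 3.2 ms.
Transmission budget = 10.1 − 3.2 = 6.9 ms.
R ≥ L / t_tx = 66000 bits / 0.0069 s = 9.57 Mbps.

9.57 Mbps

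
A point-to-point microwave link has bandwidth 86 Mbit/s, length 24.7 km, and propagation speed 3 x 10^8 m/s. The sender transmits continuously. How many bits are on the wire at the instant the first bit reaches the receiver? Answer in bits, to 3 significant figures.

Propagation delay = 24700 / 300000000 = 8.23333e-05 s.
BDP = R × t_prop = 86000000 × 8.23333e-05 = 7080.67 bits.

7080 bits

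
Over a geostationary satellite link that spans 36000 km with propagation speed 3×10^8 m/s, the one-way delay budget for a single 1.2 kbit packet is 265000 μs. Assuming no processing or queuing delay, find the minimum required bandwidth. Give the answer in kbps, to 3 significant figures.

8.28 kbps

Propagation delay = 36000000 / 300000000 = 120000 μs.
Transmission budget = 265000 − 120000 = 145000 μs.
R ≥ L / t_tx = 1200 bits / 0.145 s = 8.28 kbps.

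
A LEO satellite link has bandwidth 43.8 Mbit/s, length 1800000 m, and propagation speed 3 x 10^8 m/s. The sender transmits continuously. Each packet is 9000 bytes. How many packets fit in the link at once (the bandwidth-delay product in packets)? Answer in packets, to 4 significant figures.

3.650 packets

Propagation delay = 1800000 / 300000000 = 0.006 s.
BDP = R × t_prop = 43800000 × 0.006 = 262800 bits.
In packets of 72000 bits: 3.650 packets.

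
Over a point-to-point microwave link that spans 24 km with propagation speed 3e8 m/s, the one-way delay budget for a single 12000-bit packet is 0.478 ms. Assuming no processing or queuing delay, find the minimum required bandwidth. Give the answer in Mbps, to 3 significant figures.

Propagation delay = 24000 / 300000000 = 0.08 ms.
Transmission budget = 0.478 − 0.08 = 0.398 ms.
R ≥ L / t_tx = 12000 bits / 0.000398 s = 30.2 Mbps.

30.2 Mbps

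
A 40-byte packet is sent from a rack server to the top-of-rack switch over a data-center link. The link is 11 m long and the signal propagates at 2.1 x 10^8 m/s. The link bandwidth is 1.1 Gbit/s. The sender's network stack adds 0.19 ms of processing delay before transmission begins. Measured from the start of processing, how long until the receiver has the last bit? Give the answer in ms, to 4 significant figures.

0.1903 ms

L = 40 × 8 = 320 bits.
Transmission delay = L/R = 320 / 1100000000 = 0.000290909 ms.
Propagation delay = d/s = 11 m / 210000000 m/s = 5.2381e-05 ms.
Plus processing delay 0.19 ms = 0.19 ms.
Total = 0.1903 ms.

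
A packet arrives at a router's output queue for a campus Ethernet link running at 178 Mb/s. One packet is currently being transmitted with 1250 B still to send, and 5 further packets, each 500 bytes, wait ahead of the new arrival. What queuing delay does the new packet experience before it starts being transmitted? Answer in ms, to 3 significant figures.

0.169 ms

Each queued packet: L/R = 4000/178000000 = 0.0224719 ms.
5 queued → 0.11236 ms.
Plus remaining 10000 bits of current packet: 0.0561798 ms.
Queuing delay = 0.169 ms.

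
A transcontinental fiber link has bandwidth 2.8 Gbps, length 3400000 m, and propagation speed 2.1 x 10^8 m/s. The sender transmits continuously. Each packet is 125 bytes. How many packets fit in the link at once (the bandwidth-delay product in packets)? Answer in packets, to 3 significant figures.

Propagation delay = 3400000 / 210000000 = 0.0161905 s.
BDP = R × t_prop = 2800000000 × 0.0161905 = 45333300 bits.
In packets of 1000 bits: 45300 packets.

45300 packets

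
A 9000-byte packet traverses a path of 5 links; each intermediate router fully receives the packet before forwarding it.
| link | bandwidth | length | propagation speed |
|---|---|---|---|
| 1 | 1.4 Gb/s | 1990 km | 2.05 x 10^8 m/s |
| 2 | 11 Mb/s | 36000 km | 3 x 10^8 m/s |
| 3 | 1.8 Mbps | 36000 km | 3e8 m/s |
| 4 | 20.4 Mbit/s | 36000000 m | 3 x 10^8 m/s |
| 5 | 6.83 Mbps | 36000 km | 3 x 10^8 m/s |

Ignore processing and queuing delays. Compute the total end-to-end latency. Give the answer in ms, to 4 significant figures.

550.4 ms

L = 9000 × 8 = 72000 bits.
Transmission delays (L/R per hop): 0.0514286, 6.54545, 40, 3.52941, 10.5417 ms; sum = 60.668 ms.
Propagation delays (d/s per hop): 9.70732, 120, 120, 120, 120 ms; sum = 489.707 ms.
End-to-end = 550.4 ms.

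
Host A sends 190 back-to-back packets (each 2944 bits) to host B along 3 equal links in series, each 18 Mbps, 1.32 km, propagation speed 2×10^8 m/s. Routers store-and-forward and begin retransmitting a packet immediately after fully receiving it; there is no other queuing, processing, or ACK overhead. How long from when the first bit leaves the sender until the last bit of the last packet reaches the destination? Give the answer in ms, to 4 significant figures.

Per-hop transmission t_tx = L/R = 2944/18000000 = 0.163556 ms.
Per-hop propagation t_prop = 1320/200000000 = 0.0066 ms.
Pipeline fill: first packet needs 3·t_tx to clear all hops; remaining 189 packets each add one t_tx.
Total = (3+190-1)·t_tx + 3·t_prop = 192·0.163556 + 3·0.0066 = 31.42 ms.

31.42 ms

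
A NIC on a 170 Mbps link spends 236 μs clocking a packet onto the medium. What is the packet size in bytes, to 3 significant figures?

5020 bytes

L = R × t_tx = 170000000 b/s × 0.000236 s = 40120 bits.
In bytes: 40120 / 8 = 5020 bytes.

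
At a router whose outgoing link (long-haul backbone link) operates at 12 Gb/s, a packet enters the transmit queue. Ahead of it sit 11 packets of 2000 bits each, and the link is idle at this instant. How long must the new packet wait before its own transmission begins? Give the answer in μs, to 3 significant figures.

1.83 μs

Each queued packet: L/R = 2000/12000000000 = 0.166667 μs.
11 queued → 1.83333 μs.
Queuing delay = 1.83 μs.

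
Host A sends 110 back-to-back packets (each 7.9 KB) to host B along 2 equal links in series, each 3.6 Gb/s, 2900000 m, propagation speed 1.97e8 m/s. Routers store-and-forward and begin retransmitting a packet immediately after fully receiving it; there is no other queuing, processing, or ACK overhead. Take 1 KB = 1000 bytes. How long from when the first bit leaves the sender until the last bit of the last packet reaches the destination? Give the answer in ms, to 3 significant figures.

31.4 ms

Per-hop transmission t_tx = L/R = 63200/3600000000 = 0.0175556 ms.
Per-hop propagation t_prop = 2900000/197000000 = 14.7208 ms.
Pipeline fill: first packet needs 2·t_tx to clear all hops; remaining 109 packets each add one t_tx.
Total = (2+110-1)·t_tx + 2·t_prop = 111·0.0175556 + 2·14.7208 = 31.4 ms.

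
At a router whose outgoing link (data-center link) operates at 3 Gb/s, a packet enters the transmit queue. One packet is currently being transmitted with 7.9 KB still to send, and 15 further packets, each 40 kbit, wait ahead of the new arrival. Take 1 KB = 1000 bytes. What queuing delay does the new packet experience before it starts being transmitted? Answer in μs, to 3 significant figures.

221 μs

Each queued packet: L/R = 40000/3000000000 = 13.3333 μs.
15 queued → 200 μs.
Plus remaining 63200 bits of current packet: 21.0667 μs.
Queuing delay = 221 μs.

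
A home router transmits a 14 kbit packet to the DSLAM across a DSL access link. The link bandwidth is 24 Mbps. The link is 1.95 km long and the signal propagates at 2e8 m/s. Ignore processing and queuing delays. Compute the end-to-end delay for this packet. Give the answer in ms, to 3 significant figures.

L = 14000 bits.
Transmission delay = L/R = 14000 / 24000000 = 0.583333 ms.
Propagation delay = d/s = 1950 m / 200000000 m/s = 0.00975 ms.
Total = 0.593 ms.

0.593 ms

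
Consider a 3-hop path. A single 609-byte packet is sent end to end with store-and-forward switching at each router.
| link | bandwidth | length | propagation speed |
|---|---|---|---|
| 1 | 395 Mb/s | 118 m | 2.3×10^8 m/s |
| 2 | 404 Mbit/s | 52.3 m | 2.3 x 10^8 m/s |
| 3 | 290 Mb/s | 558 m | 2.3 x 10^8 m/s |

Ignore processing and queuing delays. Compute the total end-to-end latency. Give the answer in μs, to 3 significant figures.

44.4 μs

L = 609 × 8 = 4872 bits.
Transmission delays (L/R per hop): 12.3342, 12.0594, 16.8 μs; sum = 41.1936 μs.
Propagation delays (d/s per hop): 0.513043, 0.227391, 2.42609 μs; sum = 3.16652 μs.
End-to-end = 44.4 μs.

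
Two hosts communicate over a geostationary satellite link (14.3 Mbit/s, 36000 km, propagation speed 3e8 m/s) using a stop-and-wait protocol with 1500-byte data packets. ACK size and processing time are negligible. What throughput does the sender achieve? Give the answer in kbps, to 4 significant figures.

t_tx = L/R = 12000/14300000 = 0.000839161 s.
t_prop = 36000000/300000000 = 0.12 s; RTT = 0.24 s.
Cycle = t_tx + RTT = 0.240839 s.
Throughput = L / cycle = 12000 / 0.240839 = 49.83 kbps.

49.83 kbps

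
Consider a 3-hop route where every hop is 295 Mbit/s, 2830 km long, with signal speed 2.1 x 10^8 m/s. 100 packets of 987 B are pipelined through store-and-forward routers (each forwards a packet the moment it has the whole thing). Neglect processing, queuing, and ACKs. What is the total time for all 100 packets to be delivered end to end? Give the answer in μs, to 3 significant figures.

43200 μs

Per-hop transmission t_tx = L/R = 7896/295000000 = 26.7661 μs.
Per-hop propagation t_prop = 2830000/210000000 = 13476.2 μs.
Pipeline fill: first packet needs 3·t_tx to clear all hops; remaining 99 packets each add one t_tx.
Total = (3+100-1)·t_tx + 3·t_prop = 102·26.7661 + 3·13476.2 = 43200 μs.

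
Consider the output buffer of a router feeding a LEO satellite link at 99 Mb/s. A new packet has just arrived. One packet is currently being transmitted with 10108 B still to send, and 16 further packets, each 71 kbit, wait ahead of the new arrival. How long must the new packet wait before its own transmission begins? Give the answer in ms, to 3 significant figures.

Each queued packet: L/R = 71000/99000000 = 0.717172 ms.
16 queued → 11.4747 ms.
Plus remaining 80864 bits of current packet: 0.816808 ms.
Queuing delay = 12.3 ms.

12.3 ms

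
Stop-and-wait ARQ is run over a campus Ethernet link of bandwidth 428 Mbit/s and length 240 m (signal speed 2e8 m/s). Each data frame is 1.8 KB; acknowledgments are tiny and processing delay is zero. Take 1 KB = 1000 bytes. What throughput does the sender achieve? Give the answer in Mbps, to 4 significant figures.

399.5 Mbps

t_tx = L/R = 14400/428000000 = 3.36449e-05 s.
t_prop = 240/200000000 = 1.2e-06 s; RTT = 2.4e-06 s.
Cycle = t_tx + RTT = 3.60449e-05 s.
Throughput = L / cycle = 14400 / 3.60449e-05 = 399.5 Mbps.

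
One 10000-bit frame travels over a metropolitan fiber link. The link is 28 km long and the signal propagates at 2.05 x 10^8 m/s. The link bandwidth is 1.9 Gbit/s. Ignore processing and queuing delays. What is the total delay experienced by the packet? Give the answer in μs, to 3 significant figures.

Transmission delay = L/R = 10000 / 1900000000 = 5.26316 μs.
Propagation delay = d/s = 28000 m / 2.05e+08 m/s = 136.585 μs.
Total = 142 μs.

142 μs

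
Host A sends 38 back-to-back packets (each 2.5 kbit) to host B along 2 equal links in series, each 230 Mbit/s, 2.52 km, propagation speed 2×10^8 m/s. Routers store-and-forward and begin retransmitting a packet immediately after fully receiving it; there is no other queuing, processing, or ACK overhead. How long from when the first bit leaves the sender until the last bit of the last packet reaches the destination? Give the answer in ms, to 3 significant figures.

Per-hop transmission t_tx = L/R = 2500/230000000 = 0.0108696 ms.
Per-hop propagation t_prop = 2520/200000000 = 0.0126 ms.
Pipeline fill: first packet needs 2·t_tx to clear all hops; remaining 37 packets each add one t_tx.
Total = (2+38-1)·t_tx + 2·t_prop = 39·0.0108696 + 2·0.0126 = 0.449 ms.

0.449 ms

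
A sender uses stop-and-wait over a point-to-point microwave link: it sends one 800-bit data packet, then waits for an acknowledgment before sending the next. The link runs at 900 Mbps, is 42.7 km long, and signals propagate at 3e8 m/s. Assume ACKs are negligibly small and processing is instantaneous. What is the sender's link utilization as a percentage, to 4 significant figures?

t_tx = L/R = 800/900000000 = 8.88889e-07 s.
t_prop = 42700/300000000 = 0.000142333 s; RTT = 0.000284667 s.
Cycle = t_tx + RTT = 0.000285556 s.
Utilization = t_tx / cycle = 8.88889e-07/0.000285556 = 0.3113 %.

0.3113 %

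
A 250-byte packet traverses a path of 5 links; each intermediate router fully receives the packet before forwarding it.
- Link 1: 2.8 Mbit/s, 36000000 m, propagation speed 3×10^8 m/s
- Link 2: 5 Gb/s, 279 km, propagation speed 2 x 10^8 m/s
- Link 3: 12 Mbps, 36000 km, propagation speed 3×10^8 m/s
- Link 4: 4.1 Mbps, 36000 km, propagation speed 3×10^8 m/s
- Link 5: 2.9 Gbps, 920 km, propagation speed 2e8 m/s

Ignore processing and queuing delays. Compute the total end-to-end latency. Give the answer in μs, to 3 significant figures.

L = 250 × 8 = 2000 bits.
Transmission delays (L/R per hop): 714.286, 0.4, 166.667, 487.805, 0.689655 μs; sum = 1369.85 μs.
Propagation delays (d/s per hop): 120000, 1395, 120000, 120000, 4600 μs; sum = 365995 μs.
End-to-end = 367000 μs.

367000 μs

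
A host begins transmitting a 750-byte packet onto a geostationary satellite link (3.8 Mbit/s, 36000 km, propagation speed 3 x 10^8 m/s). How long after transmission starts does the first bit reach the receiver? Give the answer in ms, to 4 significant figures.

First bit experiences only propagation delay: d/s = 36000000/300000000 = 120.0 ms.

120.0 ms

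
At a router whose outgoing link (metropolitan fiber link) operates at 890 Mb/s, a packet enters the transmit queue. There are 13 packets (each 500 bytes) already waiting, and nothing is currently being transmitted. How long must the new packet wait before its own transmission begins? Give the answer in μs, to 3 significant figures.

Each queued packet: L/R = 4000/890000000 = 4.49438 μs.
13 queued → 58.427 μs.
Queuing delay = 58.4 μs.

58.4 μs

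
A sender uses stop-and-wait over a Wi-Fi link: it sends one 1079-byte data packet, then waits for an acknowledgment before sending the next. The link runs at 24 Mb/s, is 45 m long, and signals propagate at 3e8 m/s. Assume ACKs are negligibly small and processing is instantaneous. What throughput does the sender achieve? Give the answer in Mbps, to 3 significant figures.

t_tx = L/R = 8632/24000000 = 0.000359667 s.
t_prop = 45/300000000 = 1.5e-07 s; RTT = 3e-07 s.
Cycle = t_tx + RTT = 0.000359967 s.
Throughput = L / cycle = 8632 / 0.000359967 = 24.0 Mbps.

24.0 Mbps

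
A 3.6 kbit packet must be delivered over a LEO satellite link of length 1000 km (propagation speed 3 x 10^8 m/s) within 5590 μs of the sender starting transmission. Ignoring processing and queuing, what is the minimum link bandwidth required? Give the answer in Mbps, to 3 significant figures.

1.60 Mbps

Propagation delay = 1000000 / 300000000 = 3333.33 μs.
Transmission budget = 5590 − 3333.33 = 2256.67 μs.
R ≥ L / t_tx = 3600 bits / 0.00225667 s = 1.60 Mbps.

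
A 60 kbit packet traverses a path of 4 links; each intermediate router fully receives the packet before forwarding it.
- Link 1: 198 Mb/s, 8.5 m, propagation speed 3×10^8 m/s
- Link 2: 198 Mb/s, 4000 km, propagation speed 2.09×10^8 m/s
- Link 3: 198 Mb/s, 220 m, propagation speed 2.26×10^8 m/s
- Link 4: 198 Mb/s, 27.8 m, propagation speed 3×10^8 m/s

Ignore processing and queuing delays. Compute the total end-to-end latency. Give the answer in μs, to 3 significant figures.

L = 60000 bits.
Transmission delay per hop = L/R = 60000/198000000 = 303.03 μs; 4 hops → 1212.12 μs.
Propagation delays (d/s per hop): 0.0283333, 19138.8, 0.973451, 0.0926667 μs; sum = 19139.9 μs.
End-to-end = 20400 μs.

20400 μs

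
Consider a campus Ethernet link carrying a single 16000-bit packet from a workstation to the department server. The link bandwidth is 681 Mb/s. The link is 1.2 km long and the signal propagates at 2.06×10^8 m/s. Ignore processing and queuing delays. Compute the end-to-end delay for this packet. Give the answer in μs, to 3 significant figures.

Transmission delay = L/R = 16000 / 681000000 = 23.4949 μs.
Propagation delay = d/s = 1200 m / 206000000 m/s = 5.82524 μs.
Total = 29.3 μs.

29.3 μs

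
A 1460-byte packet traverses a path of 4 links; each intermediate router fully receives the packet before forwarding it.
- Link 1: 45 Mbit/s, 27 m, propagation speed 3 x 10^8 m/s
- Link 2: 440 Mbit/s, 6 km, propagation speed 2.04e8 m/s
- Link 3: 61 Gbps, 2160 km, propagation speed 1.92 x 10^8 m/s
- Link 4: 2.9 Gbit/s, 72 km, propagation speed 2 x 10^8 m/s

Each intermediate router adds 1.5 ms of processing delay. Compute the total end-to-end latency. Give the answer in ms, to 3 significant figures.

L = 1460 × 8 = 11680 bits.
Transmission delays (L/R per hop): 0.259556, 0.0265455, 0.000191475, 0.00402759 ms; sum = 0.29032 ms.
Propagation delays (d/s per hop): 9e-05, 0.0294118, 11.25, 0.36 ms; sum = 11.6395 ms.
Processing at 3 router(s): 3 × 1.5 ms = 4.5 ms.
End-to-end = 16.4 ms.

16.4 ms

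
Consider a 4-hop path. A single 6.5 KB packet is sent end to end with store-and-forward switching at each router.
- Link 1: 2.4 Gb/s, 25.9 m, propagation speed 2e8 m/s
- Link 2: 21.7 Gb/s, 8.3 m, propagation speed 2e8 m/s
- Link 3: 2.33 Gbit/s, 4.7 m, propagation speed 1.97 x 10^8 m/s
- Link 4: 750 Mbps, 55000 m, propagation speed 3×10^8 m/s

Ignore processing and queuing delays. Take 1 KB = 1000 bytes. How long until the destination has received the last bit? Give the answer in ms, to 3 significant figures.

0.299 ms

L = 52000 bits.
Transmission delays (L/R per hop): 0.0216667, 0.00239631, 0.0223176, 0.0693333 ms; sum = 0.115714 ms.
Propagation delays (d/s per hop): 0.0001295, 4.15e-05, 2.38579e-05, 0.183333 ms; sum = 0.183528 ms.
End-to-end = 0.299 ms.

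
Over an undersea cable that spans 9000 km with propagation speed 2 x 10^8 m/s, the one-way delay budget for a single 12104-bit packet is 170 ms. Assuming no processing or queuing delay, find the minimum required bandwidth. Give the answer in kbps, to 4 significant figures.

96.83 kbps

Propagation delay = 9000000 / 200000000 = 45 ms.
Transmission budget = 170 − 45 = 125 ms.
R ≥ L / t_tx = 12104 bits / 0.125 s = 96.83 kbps.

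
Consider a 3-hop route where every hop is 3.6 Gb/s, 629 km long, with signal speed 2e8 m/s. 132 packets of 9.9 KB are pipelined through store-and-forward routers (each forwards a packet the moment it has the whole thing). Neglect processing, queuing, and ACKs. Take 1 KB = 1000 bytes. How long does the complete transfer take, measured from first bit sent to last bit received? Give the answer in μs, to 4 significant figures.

Per-hop transmission t_tx = L/R = 79200/3600000000 = 22 μs.
Per-hop propagation t_prop = 629000/200000000 = 3145 μs.
Pipeline fill: first packet needs 3·t_tx to clear all hops; remaining 131 packets each add one t_tx.
Total = (3+132-1)·t_tx + 3·t_prop = 134·22 + 3·3145 = 12380 μs.

12380 μs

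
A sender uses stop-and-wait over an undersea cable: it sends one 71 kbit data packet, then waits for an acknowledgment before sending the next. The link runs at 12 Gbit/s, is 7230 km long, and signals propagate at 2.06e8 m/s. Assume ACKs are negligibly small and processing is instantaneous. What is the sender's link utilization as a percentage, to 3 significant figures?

t_tx = L/R = 71000/12000000000 = 5.91667e-06 s.
t_prop = 7230000/206000000 = 0.0350971 s; RTT = 0.0701942 s.
Cycle = t_tx + RTT = 0.0702001 s.
Utilization = t_tx / cycle = 5.91667e-06/0.0702001 = 0.00843 %.

0.00843 %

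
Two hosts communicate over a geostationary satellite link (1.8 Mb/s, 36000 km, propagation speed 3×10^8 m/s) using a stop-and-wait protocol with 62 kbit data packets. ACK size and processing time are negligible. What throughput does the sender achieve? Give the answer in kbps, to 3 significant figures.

t_tx = L/R = 62000/1800000 = 0.0344444 s.
t_prop = 36000000/300000000 = 0.12 s; RTT = 0.24 s.
Cycle = t_tx + RTT = 0.274444 s.
Throughput = L / cycle = 62000 / 0.274444 = 226 kbps.

226 kbps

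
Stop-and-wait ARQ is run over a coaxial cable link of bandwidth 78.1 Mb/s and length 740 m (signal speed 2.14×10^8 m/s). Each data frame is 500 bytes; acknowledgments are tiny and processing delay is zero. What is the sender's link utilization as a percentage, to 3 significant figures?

88.1 %

t_tx = L/R = 4000/78100000 = 5.12164e-05 s.
t_prop = 740/214000000 = 3.45794e-06 s; RTT = 6.91589e-06 s.
Cycle = t_tx + RTT = 5.81323e-05 s.
Utilization = t_tx / cycle = 5.12164e-05/5.81323e-05 = 88.1 %.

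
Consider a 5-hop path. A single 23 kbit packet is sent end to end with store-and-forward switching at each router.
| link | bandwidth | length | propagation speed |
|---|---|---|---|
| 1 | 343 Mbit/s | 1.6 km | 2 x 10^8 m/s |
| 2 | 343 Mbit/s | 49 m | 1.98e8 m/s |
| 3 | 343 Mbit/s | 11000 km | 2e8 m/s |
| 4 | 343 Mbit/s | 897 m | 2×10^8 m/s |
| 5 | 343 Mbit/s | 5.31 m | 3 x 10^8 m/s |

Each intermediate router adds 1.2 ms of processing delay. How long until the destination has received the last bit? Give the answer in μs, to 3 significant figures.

L = 23000 bits.
Transmission delay per hop = L/R = 23000/343000000 = 67.0554 μs; 5 hops → 335.277 μs.
Propagation delays (d/s per hop): 8, 0.247475, 55000, 4.485, 0.0177 μs; sum = 55012.8 μs.
Processing at 4 router(s): 4 × 1.2 ms = 4800 μs.
End-to-end = 60100 μs.

60100 μs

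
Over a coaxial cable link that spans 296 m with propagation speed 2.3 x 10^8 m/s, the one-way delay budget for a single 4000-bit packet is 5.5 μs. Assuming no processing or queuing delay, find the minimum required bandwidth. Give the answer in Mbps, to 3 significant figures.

949 Mbps

Propagation delay = 296 / 2.3e+08 = 1.28696 μs.
Transmission budget = 5.5 − 1.28696 = 4.21304 μs.
R ≥ L / t_tx = 4000 bits / 4.21304e-06 s = 949 Mbps.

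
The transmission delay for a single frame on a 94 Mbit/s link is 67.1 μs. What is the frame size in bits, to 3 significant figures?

6310 bits

L = R × t_tx = 94000000 b/s × 6.71e-05 s = 6307.4 bits.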